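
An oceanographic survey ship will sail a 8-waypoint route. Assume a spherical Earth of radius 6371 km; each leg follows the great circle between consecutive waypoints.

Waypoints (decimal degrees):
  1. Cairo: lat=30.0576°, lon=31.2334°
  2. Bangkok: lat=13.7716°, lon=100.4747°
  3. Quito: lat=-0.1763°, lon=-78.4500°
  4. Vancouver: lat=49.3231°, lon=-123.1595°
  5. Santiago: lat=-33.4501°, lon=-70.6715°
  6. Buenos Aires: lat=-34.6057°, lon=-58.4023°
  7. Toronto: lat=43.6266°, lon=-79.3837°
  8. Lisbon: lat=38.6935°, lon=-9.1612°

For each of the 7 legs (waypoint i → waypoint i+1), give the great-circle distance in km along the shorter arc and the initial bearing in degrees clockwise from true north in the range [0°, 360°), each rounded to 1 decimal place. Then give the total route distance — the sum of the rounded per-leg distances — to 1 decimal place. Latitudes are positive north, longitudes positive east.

Leg 1: dist=7265.8 km, bearing=87.9°
Leg 2: dist=18498.7 km, bearing=355.4°
Leg 3: dist=6955.9 km, bearing=328.9°
Leg 4: dist=10561.8 km, bearing=138.4°
Leg 5: dist=1137.2 km, bearing=99.9°
Leg 6: dist=8955.1 km, bearing=344.8°
Leg 7: dist=5726.7 km, bearing=69.8°
Total: 59101.2 km

Leg 1: φ1=0.5246041, φ2=0.2403598, Δφ=-0.2842443, Δλ=1.2084887 rad; a=sin²(Δφ/2)+cosφ1·cosφ2·sin²(Δλ/2)=0.2914079875; c=2·atan2(√a, √(1-a))=1.140451707; dist=6371·c=7265.818 ≈ 7265.8 km; running total=7265.8 km
Leg 1 bearing: y=sinΔλ·cosφ2=0.90820005, x=cosφ1·sinφ2-sinφ1·cosφ2·cosΔλ=0.03361779; θ=atan2(y, x)=87.8801° ≈ 87.9°
Leg 2: φ1=0.2403598, φ2=-0.0030770, Δφ=-0.2434368, Δλ=-3.1228251 rad; a=sin²(Δφ/2)+cosφ1·cosφ2·sin²(Δλ/2)=0.9859046223; c=2·atan2(√a, √(1-a))=2.903583354; dist=6371·c=18498.730 ≈ 18498.7 km; running total=25764.5 km
Leg 2 bearing: y=sinΔλ·cosφ2=-0.01876633, x=cosφ1·sinφ2-sinφ1·cosφ2·cosΔλ=0.23502046; θ=atan2(y, x)=-4.5654° <0 so +360° → 355.4346° ≈ 355.4°
Leg 3: φ1=-0.0030770, φ2=0.8608505, Δφ=0.8639275, Δλ=-0.7803280 rad; a=sin²(Δφ/2)+cosφ1·cosφ2·sin²(Δλ/2)=0.2695589545; c=2·atan2(√a, √(1-a))=1.091807436; dist=6371·c=6955.905 ≈ 6955.9 km; running total=32720.4 km
Leg 3 bearing: y=sinΔλ·cosφ2=-0.45854434, x=cosφ1·sinφ2-sinφ1·cosφ2·cosΔλ=0.75981892; θ=atan2(y, x)=-31.1106° <0 so +360° → 328.8894° ≈ 328.9°
Leg 4: φ1=0.8608505, φ2=-0.5838144, Δφ=-1.4446649, Δλ=0.9160884 rad; a=sin²(Δφ/2)+cosφ1·cosφ2·sin²(Δλ/2)=0.5434405599; c=2·atan2(√a, √(1-a))=1.657787121; dist=6371·c=10561.762 ≈ 10561.8 km; running total=43282.2 km
Leg 4 bearing: y=sinΔλ·cosφ2=0.66184082, x=cosφ1·sinφ2-sinφ1·cosφ2·cosΔλ=-0.74459278; θ=atan2(y, x)=138.3673° ≈ 138.4°
Leg 5: φ1=-0.5838144, φ2=-0.6039834, Δφ=-0.0201690, Δλ=0.2141379 rad; a=sin²(Δφ/2)+cosφ1·cosφ2·sin²(Δλ/2)=0.0079443963; c=2·atan2(√a, √(1-a))=0.178499566; dist=6371·c=1137.221 ≈ 1137.2 km; running total=44419.4 km
Leg 5 bearing: y=sinΔλ·cosφ2=0.17490870, x=cosφ1·sinφ2-sinφ1·cosφ2·cosΔλ=-0.03052997; θ=atan2(y, x)=99.9011° ≈ 99.9°
Leg 6: φ1=-0.6039834, φ2=0.7614278, Δφ=1.3654112, Δλ=-0.3661945 rad; a=sin²(Δφ/2)+cosφ1·cosφ2·sin²(Δλ/2)=0.4177792453; c=2·atan2(√a, √(1-a))=1.405604541; dist=6371·c=8955.107 ≈ 8955.1 km; running total=53374.5 km
Leg 6 bearing: y=sinΔλ·cosφ2=-0.25918583, x=cosφ1·sinφ2-sinφ1·cosφ2·cosΔλ=0.95172564; θ=atan2(y, x)=-15.2341° <0 so +360° → 344.7659° ≈ 344.8°
Leg 7: φ1=0.7614278, φ2=0.6753290, Δφ=-0.0860988, Δλ=1.2256138 rad; a=sin²(Δφ/2)+cosφ1·cosφ2·sin²(Δλ/2)=0.1887521667; c=2·atan2(√a, √(1-a))=0.898868804; dist=6371·c=5726.693 ≈ 5726.7 km; running total=59101.2 km
Leg 7 bearing: y=sinΔλ·cosφ2=0.73446246, x=cosφ1·sinφ2-sinφ1·cosφ2·cosΔλ=0.27030360; θ=atan2(y, x)=69.7949° ≈ 69.8°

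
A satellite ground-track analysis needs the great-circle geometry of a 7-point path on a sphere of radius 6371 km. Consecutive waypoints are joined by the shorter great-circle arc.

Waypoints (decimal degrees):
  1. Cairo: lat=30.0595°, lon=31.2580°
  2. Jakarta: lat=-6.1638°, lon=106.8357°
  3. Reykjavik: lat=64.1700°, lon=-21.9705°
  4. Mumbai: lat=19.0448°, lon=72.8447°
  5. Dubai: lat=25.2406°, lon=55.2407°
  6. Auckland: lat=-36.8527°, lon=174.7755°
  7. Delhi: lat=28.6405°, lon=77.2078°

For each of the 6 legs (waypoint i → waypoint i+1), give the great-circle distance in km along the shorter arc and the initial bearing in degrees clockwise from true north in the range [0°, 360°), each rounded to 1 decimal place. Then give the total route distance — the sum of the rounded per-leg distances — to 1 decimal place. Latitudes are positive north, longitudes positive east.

Leg 1: dist=8980.3 km, bearing=102.7°
Leg 2: dist=12409.3 km, bearing=338.6°
Leg 3: dist=8337.5 km, bearing=77.2°
Leg 4: dist=1937.4 km, bearing=294.0°
Leg 5: dist=14207.8 km, bearing=118.3°
Leg 6: dist=12490.7 km, bearing=289.9°
Total: 58363.0 km

Leg 1: φ1=0.5246372, φ2=-0.1075786, Δφ=-0.6322159, Δλ=1.3190797 rad; a=sin²(Δφ/2)+cosφ1·cosφ2·sin²(Δλ/2)=0.4197297849; c=2·atan2(√a, √(1-a))=1.409558166; dist=6371·c=8980.295 ≈ 8980.3 km; running total=8980.3 km
Leg 1 bearing: y=sinΔλ·cosφ2=0.96288748, x=cosφ1·sinφ2-sinφ1·cosφ2·cosΔλ=-0.21696653; θ=atan2(y, x)=102.6983° ≈ 102.7°
Leg 2: φ1=-0.1075786, φ2=1.1199778, Δφ=1.2275564, Δλ=-2.2480923 rad; a=sin²(Δφ/2)+cosφ1·cosφ2·sin²(Δλ/2)=0.6840574498; c=2·atan2(√a, √(1-a))=1.947777063; dist=6371·c=12409.288 ≈ 12409.3 km; running total=21389.6 km
Leg 2 bearing: y=sinΔλ·cosφ2=-0.33952991, x=cosφ1·sinφ2-sinφ1·cosφ2·cosΔλ=0.86556967; θ=atan2(y, x)=-21.4182° <0 so +360° → 338.5818° ≈ 338.6°
Leg 3: φ1=1.1199778, φ2=0.3323945, Δφ=-0.7875833, Δλ=1.6548374 rad; a=sin²(Δφ/2)+cosφ1·cosφ2·sin²(Δλ/2)=0.3704328321; c=2·atan2(√a, √(1-a))=1.308670512; dist=6371·c=8337.540 ≈ 8337.5 km; running total=29727.1 km
Leg 3 bearing: y=sinΔλ·cosφ2=0.94192753, x=cosφ1·sinφ2-sinφ1·cosφ2·cosΔλ=0.21359288; θ=atan2(y, x)=77.2236° ≈ 77.2°
Leg 4: φ1=0.3323945, φ2=0.4405316, Δφ=0.1081371, Δλ=-0.3072478 rad; a=sin²(Δφ/2)+cosφ1·cosφ2·sin²(Δλ/2)=0.0229409218; c=2·atan2(√a, √(1-a))=0.304095571; dist=6371·c=1937.393 ≈ 1937.4 km; running total=31664.5 km
Leg 4 bearing: y=sinΔλ·cosφ2=-0.27356135, x=cosφ1·sinφ2-sinφ1·cosφ2·cosΔλ=0.12174864; θ=atan2(y, x)=-66.0085° <0 so +360° → 293.9915° ≈ 294.0°
Leg 5: φ1=0.4405316, φ2=-0.6432010, Δφ=-1.0837325, Δλ=2.0862758 rad; a=sin²(Δφ/2)+cosφ1·cosφ2·sin²(Δλ/2)=0.8062700671; c=2·atan2(√a, √(1-a))=2.230066504; dist=6371·c=14207.754 ≈ 14207.8 km; running total=45872.3 km
Leg 5 bearing: y=sinΔλ·cosφ2=0.69620182, x=cosφ1·sinφ2-sinφ1·cosφ2·cosΔλ=-0.37429615; θ=atan2(y, x)=118.2636° ≈ 118.3°
Leg 6: φ1=-0.6432010, φ2=0.4998710, Δφ=1.1430720, Δλ=-1.7028776 rad; a=sin²(Δφ/2)+cosφ1·cosφ2·sin²(Δλ/2)=0.6899800133; c=2·atan2(√a, √(1-a))=1.960549409; dist=6371·c=12490.660 ≈ 12490.7 km; running total=58363.0 km
Leg 6 bearing: y=sinΔλ·cosφ2=-0.87000005, x=cosφ1·sinφ2-sinφ1·cosφ2·cosΔλ=0.31421375; θ=atan2(y, x)=-70.1420° <0 so +360° → 289.8580° ≈ 289.9°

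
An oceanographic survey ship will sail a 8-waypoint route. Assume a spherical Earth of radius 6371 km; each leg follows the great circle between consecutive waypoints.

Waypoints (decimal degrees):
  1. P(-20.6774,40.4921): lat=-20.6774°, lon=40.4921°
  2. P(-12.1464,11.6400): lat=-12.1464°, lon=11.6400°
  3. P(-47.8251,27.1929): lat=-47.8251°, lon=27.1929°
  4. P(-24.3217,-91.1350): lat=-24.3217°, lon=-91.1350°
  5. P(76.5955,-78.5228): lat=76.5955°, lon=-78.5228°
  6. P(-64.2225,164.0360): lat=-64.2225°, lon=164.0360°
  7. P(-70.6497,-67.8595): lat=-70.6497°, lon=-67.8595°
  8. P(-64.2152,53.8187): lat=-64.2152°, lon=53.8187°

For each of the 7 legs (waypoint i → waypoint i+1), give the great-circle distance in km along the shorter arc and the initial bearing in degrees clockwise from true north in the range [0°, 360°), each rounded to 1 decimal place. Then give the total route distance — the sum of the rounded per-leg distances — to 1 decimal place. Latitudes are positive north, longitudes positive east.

Leg 1: dist=3214.4 km, bearing=282.6°
Leg 2: dist=4222.8 km, bearing=163.0°
Leg 3: dist=9912.5 km, bearing=233.3°
Leg 4: dist=11254.6 km, bearing=3.0°
Leg 5: dist=17489.0 km, bearing=268.0°
Leg 6: dist=4500.5 km, bearing=156.3°
Leg 7: dist=4369.6 km, bearing=144.2°
Total: 54963.4 km

Leg 1: φ1=-0.3608887, φ2=-0.2119947, Δφ=0.1488940, Δλ=-0.5035641 rad; a=sin²(Δφ/2)+cosφ1·cosφ2·sin²(Δλ/2)=0.0622999732; c=2·atan2(√a, √(1-a))=0.504533545; dist=6371·c=3214.383 ≈ 3214.4 km; running total=3214.4 km
Leg 1 bearing: y=sinΔλ·cosφ2=-0.47174754, x=cosφ1·sinφ2-sinφ1·cosφ2·cosΔλ=0.10549411; θ=atan2(y, x)=-77.3947° <0 so +360° → 282.6053° ≈ 282.6°
Leg 2: φ1=-0.2119947, φ2=-0.8347055, Δφ=-0.6227108, Δλ=0.2714493 rad; a=sin²(Δφ/2)+cosφ1·cosφ2·sin²(Δλ/2)=0.1058667655; c=2·atan2(√a, √(1-a))=0.662809655; dist=6371·c=4222.760 ≈ 4222.8 km; running total=7437.2 km
Leg 2 bearing: y=sinΔλ·cosφ2=0.18002004, x=cosφ1·sinφ2-sinφ1·cosφ2·cosΔλ=-0.58841207; θ=atan2(y, x)=162.9889° ≈ 163.0°
Leg 3: φ1=-0.8347055, φ2=-0.4244937, Δφ=0.4102117, Δλ=-2.0652115 rad; a=sin²(Δφ/2)+cosφ1·cosφ2·sin²(Δλ/2)=0.4925422831; c=2·atan2(√a, √(1-a))=1.555880340; dist=6371·c=9912.514 ≈ 9912.5 km; running total=17349.7 km
Leg 3 bearing: y=sinΔλ·cosφ2=-0.80212220, x=cosφ1·sinφ2-sinφ1·cosφ2·cosΔλ=-0.59697362; θ=atan2(y, x)=-126.6582° <0 so +360° → 233.3418° ≈ 233.3°
Leg 4: φ1=-0.4244937, φ2=1.3368437, Δφ=1.7613374, Δλ=0.2201244 rad; a=sin²(Δφ/2)+cosφ1·cosφ2·sin²(Δλ/2)=0.5972437995; c=2·atan2(√a, √(1-a))=1.766531374; dist=6371·c=11254.571 ≈ 11254.6 km; running total=28604.3 km
Leg 4 bearing: y=sinΔλ·cosφ2=0.05061908, x=cosφ1·sinφ2-sinφ1·cosφ2·cosΔλ=0.97959802; θ=atan2(y, x)=2.9580° ≈ 3.0°
Leg 5: φ1=1.3368437, φ2=-1.1208941, Δφ=-2.4577377, Δλ=4.2334497 rad; a=sin²(Δφ/2)+cosφ1·cosφ2·sin²(Δλ/2)=0.9612088283; c=2·atan2(√a, √(1-a))=2.745090951; dist=6371·c=17488.974 ≈ 17489.0 km; running total=46093.3 km
Leg 5 bearing: y=sinΔλ·cosφ2=-0.38594694, x=cosφ1·sinφ2-sinφ1·cosφ2·cosΔλ=-0.01380685; θ=atan2(y, x)=-92.0488° <0 so +360° → 267.9512° ≈ 268.0°
Leg 6: φ1=-1.1208941, φ2=-1.2330699, Δφ=-0.1121758, Δλ=-4.0473400 rad; a=sin²(Δφ/2)+cosφ1·cosφ2·sin²(Δλ/2)=0.1196492236; c=2·atan2(√a, √(1-a))=0.706403090; dist=6371·c=4500.494 ≈ 4500.5 km; running total=50593.8 km
Leg 6 bearing: y=sinΔλ·cosφ2=0.26072922, x=cosφ1·sinφ2-sinφ1·cosφ2·cosΔλ=-0.59443538; θ=atan2(y, x)=156.3169° ≈ 156.3°
Leg 7: φ1=-1.2330699, φ2=-1.1207667, Δφ=0.1123032, Δλ=2.1236852 rad; a=sin²(Δφ/2)+cosφ1·cosφ2·sin²(Δλ/2)=0.1130606621; c=2·atan2(√a, √(1-a))=0.685853662; dist=6371·c=4369.574 ≈ 4369.6 km; running total=54963.4 km
Leg 7 bearing: y=sinΔλ·cosφ2=0.37018317, x=cosφ1·sinφ2-sinφ1·cosφ2·cosΔλ=-0.51388346; θ=atan2(y, x)=144.2324° ≈ 144.2°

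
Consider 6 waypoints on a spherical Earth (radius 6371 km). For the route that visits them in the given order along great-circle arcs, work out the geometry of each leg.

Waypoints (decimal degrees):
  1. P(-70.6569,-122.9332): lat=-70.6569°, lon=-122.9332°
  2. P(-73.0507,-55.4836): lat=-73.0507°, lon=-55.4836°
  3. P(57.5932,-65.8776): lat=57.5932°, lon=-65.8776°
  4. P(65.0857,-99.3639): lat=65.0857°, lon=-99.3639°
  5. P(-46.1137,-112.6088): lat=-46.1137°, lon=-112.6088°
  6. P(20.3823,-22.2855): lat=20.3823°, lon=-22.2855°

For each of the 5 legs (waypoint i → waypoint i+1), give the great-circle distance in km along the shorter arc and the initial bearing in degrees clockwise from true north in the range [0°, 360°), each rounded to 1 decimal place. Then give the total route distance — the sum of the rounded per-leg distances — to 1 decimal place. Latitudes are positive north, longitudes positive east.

Leg 1: dist=2225.7 km, bearing=128.1°
Leg 2: dist=14548.5 km, bearing=352.7°
Leg 3: dist=1940.1 km, bearing=309.2°
Leg 4: dist=12418.0 km, bearing=189.8°
Leg 5: dist=11648.2 km, bearing=75.8°
Total: 42780.5 km

Leg 1: φ1=-1.2331955, φ2=-1.2749752, Δφ=-0.0417797, Δλ=1.1772176 rad; a=sin²(Δφ/2)+cosφ1·cosφ2·sin²(Δλ/2)=0.0302012219; c=2·atan2(√a, √(1-a))=0.349343695; dist=6371·c=2225.669 ≈ 2225.7 km; running total=2225.7 km
Leg 1 bearing: y=sinΔλ·cosφ2=0.26923609, x=cosφ1·sinφ2-sinφ1·cosφ2·cosΔλ=-0.21134891; θ=atan2(y, x)=128.1317° ≈ 128.1°
Leg 2: φ1=-1.2749752, φ2=1.0051910, Δφ=2.2801662, Δλ=-0.1814095 rad; a=sin²(Δφ/2)+cosφ1·cosφ2·sin²(Δλ/2)=0.8269597799; c=2·atan2(√a, √(1-a))=2.283549976; dist=6371·c=14548.497 ≈ 14548.5 km; running total=16774.2 km
Leg 2 bearing: y=sinΔλ·cosφ2=-0.09668988, x=cosφ1·sinφ2-sinφ1·cosφ2·cosΔλ=0.75036010; θ=atan2(y, x)=-7.3426° <0 so +360° → 352.6574° ≈ 352.7°
Leg 3: φ1=1.0051910, φ2=1.1359598, Δφ=0.1307688, Δλ=-0.5844462 rad; a=sin²(Δφ/2)+cosφ1·cosφ2·sin²(Δλ/2)=0.0230055840; c=2·atan2(√a, √(1-a))=0.304527175; dist=6371·c=1940.143 ≈ 1940.1 km; running total=18714.3 km
Leg 3 bearing: y=sinΔλ·cosφ2=-0.23242618, x=cosφ1·sinφ2-sinφ1·cosφ2·cosΔλ=0.18942909; θ=atan2(y, x)=-50.8197° <0 so +360° → 309.1803° ≈ 309.2°
Leg 4: φ1=1.1359598, φ2=-0.8048359, Δφ=-1.9407957, Δλ=-0.2311671 rad; a=sin²(Δφ/2)+cosφ1·cosφ2·sin²(Δλ/2)=0.6846914709; c=2·atan2(√a, √(1-a))=1.949141240; dist=6371·c=12417.979 ≈ 12418.0 km; running total=31132.3 km
Leg 4 bearing: y=sinΔλ·cosφ2=-0.15882841, x=cosφ1·sinφ2-sinφ1·cosφ2·cosΔλ=-0.91560350; θ=atan2(y, x)=-170.1589° <0 so +360° → 189.8411° ≈ 189.8°
Leg 5: φ1=-0.8048359, φ2=0.3557382, Δφ=1.1605741, Δλ=1.5764390 rad; a=sin²(Δφ/2)+cosφ1·cosφ2·sin²(Δλ/2)=0.6273398948; c=2·atan2(√a, √(1-a))=1.828312886; dist=6371·c=11648.181 ≈ 11648.2 km; running total=42780.5 km
Leg 5 bearing: y=sinΔλ·cosφ2=0.93737470, x=cosφ1·sinφ2-sinφ1·cosφ2·cosΔλ=0.23762759; θ=atan2(y, x)=75.7750° ≈ 75.8°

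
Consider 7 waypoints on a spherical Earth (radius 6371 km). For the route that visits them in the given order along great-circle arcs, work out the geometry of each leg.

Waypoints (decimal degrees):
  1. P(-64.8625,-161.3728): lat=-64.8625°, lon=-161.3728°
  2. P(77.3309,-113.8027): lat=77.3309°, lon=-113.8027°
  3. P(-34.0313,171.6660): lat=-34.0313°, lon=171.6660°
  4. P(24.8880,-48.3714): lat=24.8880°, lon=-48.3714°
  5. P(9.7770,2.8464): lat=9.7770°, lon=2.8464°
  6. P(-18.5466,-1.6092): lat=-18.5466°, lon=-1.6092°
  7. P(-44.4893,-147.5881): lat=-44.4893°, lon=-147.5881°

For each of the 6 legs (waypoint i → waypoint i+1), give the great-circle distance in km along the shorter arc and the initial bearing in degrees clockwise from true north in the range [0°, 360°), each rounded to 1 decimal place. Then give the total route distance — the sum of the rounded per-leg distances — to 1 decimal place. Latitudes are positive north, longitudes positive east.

Leg 1: dist=16137.1 km, bearing=16.4°
Leg 2: dist=13325.3 km, bearing=247.0°
Leg 3: dist=16034.7 km, bearing=93.9°
Leg 4: dist=5653.8 km, bearing=97.8°
Leg 5: dist=3187.1 km, bearing=188.8°
Leg 6: dist=12201.9 km, bearing=205.1°
Total: 66539.9 km

Leg 1: φ1=-1.1320642, φ2=1.3496788, Δφ=2.4817430, Δλ=0.8302549 rad; a=sin²(Δφ/2)+cosφ1·cosφ2·sin²(Δλ/2)=0.9101961318; c=2·atan2(√a, √(1-a))=2.532893022; dist=6371·c=16137.061 ≈ 16137.1 km; running total=16137.1 km
Leg 1 bearing: y=sinΔλ·cosφ2=0.16188087, x=cosφ1·sinφ2-sinφ1·cosφ2·cosΔλ=0.54840780; θ=atan2(y, x)=16.4457° ≈ 16.4°
Leg 2: φ1=1.3496788, φ2=-0.5939582, Δφ=-1.9436371, Δλ=4.9823687 rad; a=sin²(Δφ/2)+cosφ1·cosφ2·sin²(Δλ/2)=0.7487715486; c=2·atan2(√a, √(1-a))=2.091560431; dist=6371·c=13325.332 ≈ 13325.3 km; running total=29462.4 km
Leg 2 bearing: y=sinΔλ·cosφ2=-0.79871223, x=cosφ1·sinφ2-sinφ1·cosφ2·cosΔλ=-0.33839273; θ=atan2(y, x)=-112.9611° <0 so +360° → 247.0389° ≈ 247.0°
Leg 3: φ1=-0.5939582, φ2=0.4343775, Δφ=1.0283358, Δλ=-3.8403771 rad; a=sin²(Δφ/2)+cosφ1·cosφ2·sin²(Δλ/2)=0.9055489063; c=2·atan2(√a, √(1-a))=2.516822897; dist=6371·c=16034.679 ≈ 16034.7 km; running total=45497.1 km
Leg 3 bearing: y=sinΔλ·cosφ2=0.58354680, x=cosφ1·sinφ2-sinφ1·cosφ2·cosΔλ=-0.03991831; θ=atan2(y, x)=93.9133° ≈ 93.9°
Leg 4: φ1=0.4343775, φ2=0.1706408, Δφ=-0.2637367, Δλ=0.8939192 rad; a=sin²(Δφ/2)+cosφ1·cosφ2·sin²(Δλ/2)=0.1842970250; c=2·atan2(√a, √(1-a))=0.887431380; dist=6371·c=5653.825 ≈ 5653.8 km; running total=51150.9 km
Leg 4 bearing: y=sinΔλ·cosφ2=0.76821078, x=cosφ1·sinφ2-sinφ1·cosφ2·cosΔλ=-0.10572952; θ=atan2(y, x)=97.8364° ≈ 97.8°
Leg 5: φ1=0.1706408, φ2=-0.3236992, Δφ=-0.4943401, Δλ=-0.0777649 rad; a=sin²(Δφ/2)+cosφ1·cosφ2·sin²(Δλ/2)=0.0612707967; c=2·atan2(√a, √(1-a))=0.500258905; dist=6371·c=3187.149 ≈ 3187.1 km; running total=54338.0 km
Leg 5 bearing: y=sinΔλ·cosφ2=-0.07365191, x=cosφ1·sinφ2-sinφ1·cosφ2·cosΔλ=-0.47396428; θ=atan2(y, x)=-171.1671° <0 so +360° → 188.8329° ≈ 188.8°
Leg 6: φ1=-0.3236992, φ2=-0.7764848, Δφ=-0.4527855, Δλ=-2.5478124 rad; a=sin²(Δφ/2)+cosφ1·cosφ2·sin²(Δλ/2)=0.6688327213; c=2·atan2(√a, √(1-a))=1.915231887; dist=6371·c=12201.942 ≈ 12201.9 km; running total=66539.9 km
Leg 6 bearing: y=sinΔλ·cosφ2=-0.39913555, x=cosφ1·sinφ2-sinφ1·cosφ2·cosΔλ=-0.85245109; θ=atan2(y, x)=-154.9100° <0 so +360° → 205.0900° ≈ 205.1°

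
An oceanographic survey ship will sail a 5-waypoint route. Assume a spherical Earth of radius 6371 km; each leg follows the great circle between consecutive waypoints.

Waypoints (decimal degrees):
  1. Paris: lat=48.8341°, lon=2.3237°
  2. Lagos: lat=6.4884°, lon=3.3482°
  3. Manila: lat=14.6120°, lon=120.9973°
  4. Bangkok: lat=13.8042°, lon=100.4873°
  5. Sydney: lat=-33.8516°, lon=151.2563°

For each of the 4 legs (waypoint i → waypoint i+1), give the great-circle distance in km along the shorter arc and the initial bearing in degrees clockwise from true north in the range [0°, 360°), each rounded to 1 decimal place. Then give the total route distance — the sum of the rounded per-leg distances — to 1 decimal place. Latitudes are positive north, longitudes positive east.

Leg 1: dist=4709.6 km, bearing=178.5°
Leg 2: dist=12752.6 km, bearing=70.6°
Leg 3: dist=2211.9 km, bearing=270.2°
Leg 4: dist=7543.7 km, bearing=136.0°
Total: 27217.8 km

Leg 1: φ1=0.8523158, φ2=0.1132439, Δφ=-0.7390719, Δλ=0.0178809 rad; a=sin²(Δφ/2)+cosφ1·cosφ2·sin²(Δλ/2)=0.1305052486; c=2·atan2(√a, √(1-a))=0.739227089; dist=6371·c=4709.616 ≈ 4709.6 km; running total=4709.6 km
Leg 1 bearing: y=sinΔλ·cosφ2=0.01776542, x=cosφ1·sinφ2-sinφ1·cosφ2·cosΔλ=-0.67348267; θ=atan2(y, x)=178.4890° ≈ 178.5°
Leg 2: φ1=0.1132439, φ2=0.2550275, Δφ=0.1417836, Δλ=2.0533642 rad; a=sin²(Δφ/2)+cosφ1·cosφ2·sin²(Δλ/2)=0.7088312777; c=2·atan2(√a, √(1-a))=2.001667549; dist=6371·c=12752.624 ≈ 12752.6 km; running total=17462.2 km
Leg 2 bearing: y=sinΔλ·cosφ2=0.85715603, x=cosφ1·sinφ2-sinφ1·cosφ2·cosΔλ=0.30139929; θ=atan2(y, x)=70.6269° ≈ 70.6°
Leg 3: φ1=0.2550275, φ2=0.2409287, Δφ=-0.0140988, Δλ=-0.3579670 rad; a=sin²(Δφ/2)+cosφ1·cosφ2·sin²(Δλ/2)=0.0298332226; c=2·atan2(√a, √(1-a))=0.347187034; dist=6371·c=2211.929 ≈ 2211.9 km; running total=19674.1 km
Leg 3 bearing: y=sinΔλ·cosφ2=-0.34025102, x=cosφ1·sinφ2-sinφ1·cosφ2·cosΔλ=0.00143108; θ=atan2(y, x)=-89.7590° <0 so +360° → 270.2410° ≈ 270.2°
Leg 4: φ1=0.2409287, φ2=-0.5908219, Δφ=-0.8317506, Δλ=0.8860862 rad; a=sin²(Δφ/2)+cosφ1·cosφ2·sin²(Δλ/2)=0.3114229859; c=2·atan2(√a, √(1-a))=1.184074864; dist=6371·c=7543.741 ≈ 7543.7 km; running total=27217.8 km
Leg 4 bearing: y=sinΔλ·cosφ2=0.64329424, x=cosφ1·sinφ2-sinφ1·cosφ2·cosΔλ=-0.66627874; θ=atan2(y, x)=136.0055° ≈ 136.0°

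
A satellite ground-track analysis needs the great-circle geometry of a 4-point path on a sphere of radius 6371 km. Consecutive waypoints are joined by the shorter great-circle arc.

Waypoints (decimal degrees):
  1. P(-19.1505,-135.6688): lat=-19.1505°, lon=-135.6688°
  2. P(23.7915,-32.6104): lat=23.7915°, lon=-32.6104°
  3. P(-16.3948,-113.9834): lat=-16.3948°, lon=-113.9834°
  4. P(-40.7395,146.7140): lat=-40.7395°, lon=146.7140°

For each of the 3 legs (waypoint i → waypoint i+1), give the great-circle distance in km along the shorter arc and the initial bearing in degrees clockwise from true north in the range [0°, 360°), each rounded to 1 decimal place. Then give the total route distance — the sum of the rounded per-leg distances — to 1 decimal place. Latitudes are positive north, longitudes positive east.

Leg 1: φ1=-0.3342393, φ2=0.4152400, Δφ=0.7494793, Δλ=1.7987084 rad; a=sin²(Δφ/2)+cosφ1·cosφ2·sin²(Δλ/2)=0.6638204352; c=2·atan2(√a, √(1-a))=1.904601862; dist=6371·c=12134.218 ≈ 12134.2 km; running total=12134.2 km
Leg 1 bearing: y=sinΔλ·cosφ2=0.89135737, x=cosφ1·sinφ2-sinφ1·cosφ2·cosΔλ=0.31326267; θ=atan2(y, x)=70.6363° ≈ 70.6°
Leg 2: φ1=0.4152400, φ2=-0.2861432, Δφ=-0.7013832, Δλ=-1.4202268 rad; a=sin²(Δφ/2)+cosφ1·cosφ2·sin²(Δλ/2)=0.4910954184; c=2·atan2(√a, √(1-a))=1.552986222; dist=6371·c=9894.075 ≈ 9894.1 km; running total=22028.3 km
Leg 2 bearing: y=sinΔλ·cosφ2=-0.94848544, x=cosφ1·sinφ2-sinφ1·cosφ2·cosΔλ=-0.31631978; θ=atan2(y, x)=-108.4435° <0 so +360° → 251.5565° ≈ 251.6°
Leg 3: φ1=-0.2861432, φ2=-0.7110384, Δφ=-0.4248952, Δλ=4.5500280 rad; a=sin²(Δφ/2)+cosφ1·cosφ2·sin²(Δλ/2)=0.4666467535; c=2·atan2(√a, √(1-a))=1.504040263; dist=6371·c=9582.241 ≈ 9582.2 km; running total=31610.5 km
Leg 3 bearing: y=sinΔλ·cosφ2=-0.74771982, x=cosφ1·sinφ2-sinφ1·cosφ2·cosΔλ=-0.66065522; θ=atan2(y, x)=-131.4625° <0 so +360° → 228.5375° ≈ 228.5°

Leg 1: dist=12134.2 km, bearing=70.6°
Leg 2: dist=9894.1 km, bearing=251.6°
Leg 3: dist=9582.2 km, bearing=228.5°
Total: 31610.5 km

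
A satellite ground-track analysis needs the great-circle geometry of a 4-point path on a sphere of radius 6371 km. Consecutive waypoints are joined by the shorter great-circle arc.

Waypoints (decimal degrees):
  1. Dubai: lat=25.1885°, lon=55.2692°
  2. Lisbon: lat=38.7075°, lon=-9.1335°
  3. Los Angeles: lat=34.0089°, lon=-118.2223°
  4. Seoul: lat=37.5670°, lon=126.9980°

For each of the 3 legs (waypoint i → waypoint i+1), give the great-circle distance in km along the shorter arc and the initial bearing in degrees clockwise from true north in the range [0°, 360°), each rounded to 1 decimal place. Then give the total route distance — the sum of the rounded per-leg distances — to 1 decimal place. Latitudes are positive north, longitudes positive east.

Leg 1: dist=6133.9 km, bearing=301.0°
Leg 2: dist=9124.1 km, bearing=307.7°
Leg 3: dist=9589.2 km, bearing=313.8°
Total: 24847.2 km

Leg 1: φ1=0.4396223, φ2=0.6755733, Δφ=0.2359511, Δλ=-1.1240392 rad; a=sin²(Δφ/2)+cosφ1·cosφ2·sin²(Δλ/2)=0.2143842956; c=2·atan2(√a, √(1-a))=0.962790979; dist=6371·c=6133.941 ≈ 6133.9 km; running total=6133.9 km
Leg 1 bearing: y=sinΔλ·cosφ2=-0.70375960, x=cosφ1·sinφ2-sinφ1·cosφ2·cosΔλ=0.42239449; θ=atan2(y, x)=-59.0279° <0 so +360° → 300.9721° ≈ 301.0°
Leg 2: φ1=0.6755733, φ2=0.5935673, Δφ=-0.0820060, Δλ=-1.9039587 rad; a=sin²(Δφ/2)+cosφ1·cosφ2·sin²(Δλ/2)=0.4308896016; c=2·atan2(√a, √(1-a))=1.432131585; dist=6371·c=9124.110 ≈ 9124.1 km; running total=15258.0 km
Leg 2 bearing: y=sinΔλ·cosφ2=-0.78336907, x=cosφ1·sinφ2-sinφ1·cosφ2·cosΔλ=0.60599333; θ=atan2(y, x)=-52.2754° <0 so +360° → 307.7246° ≈ 307.7°
Leg 3: φ1=0.5935673, φ2=0.6556678, Δφ=0.0621006, Δλ=4.2799016 rad; a=sin²(Δφ/2)+cosφ1·cosφ2·sin²(Δλ/2)=0.4671909105; c=2·atan2(√a, √(1-a))=1.505130967; dist=6371·c=9589.189 ≈ 9589.2 km; running total=24847.2 km
Leg 3 bearing: y=sinΔλ·cosφ2=-0.71965934, x=cosφ1·sinφ2-sinφ1·cosφ2·cosΔλ=0.69121971; θ=atan2(y, x)=-46.1548° <0 so +360° → 313.8452° ≈ 313.8°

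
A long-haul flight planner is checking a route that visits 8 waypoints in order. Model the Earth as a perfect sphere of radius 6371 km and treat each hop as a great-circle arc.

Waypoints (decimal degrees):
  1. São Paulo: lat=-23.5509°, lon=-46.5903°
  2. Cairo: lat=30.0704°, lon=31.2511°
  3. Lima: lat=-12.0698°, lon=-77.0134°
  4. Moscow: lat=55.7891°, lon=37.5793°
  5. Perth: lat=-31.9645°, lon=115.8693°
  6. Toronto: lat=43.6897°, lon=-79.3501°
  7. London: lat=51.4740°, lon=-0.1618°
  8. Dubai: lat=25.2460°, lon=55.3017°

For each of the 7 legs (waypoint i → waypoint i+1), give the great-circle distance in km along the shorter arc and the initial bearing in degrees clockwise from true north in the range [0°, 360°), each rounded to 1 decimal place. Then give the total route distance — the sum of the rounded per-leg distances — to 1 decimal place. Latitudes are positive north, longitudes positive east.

Leg 1: dist=10218.6 km, bearing=57.8°
Leg 2: dist=12422.2 km, bearing=268.3°
Leg 3: dist=12641.4 km, bearing=33.9°
Leg 4: dist=12224.4 km, bearing=117.9°
Leg 5: dist=18153.6 km, bearing=41.2°
Leg 6: dist=5707.3 km, bearing=51.6°
Leg 7: dist=5473.8 km, bearing=100.3°
Total: 76841.3 km

Leg 1: φ1=-0.4110407, φ2=0.5248275, Δφ=0.9358682, Δλ=1.3585887 rad; a=sin²(Δφ/2)+cosφ1·cosφ2·sin²(Δλ/2)=0.5165588016; c=2·atan2(√a, √(1-a))=1.603919987; dist=6371·c=10218.574 ≈ 10218.6 km; running total=10218.6 km
Leg 1 bearing: y=sinΔλ·cosφ2=0.84599780, x=cosφ1·sinφ2-sinφ1·cosφ2·cosΔλ=0.53215688; θ=atan2(y, x)=57.8289° ≈ 57.8°
Leg 2: φ1=0.5248275, φ2=-0.2106578, Δφ=-0.7354852, Δλ=-1.8895720 rad; a=sin²(Δφ/2)+cosφ1·cosφ2·sin²(Δλ/2)=0.6850007162; c=2·atan2(√a, √(1-a))=1.949806889; dist=6371·c=12422.220 ≈ 12422.2 km; running total=22640.8 km
Leg 2 bearing: y=sinΔλ·cosφ2=-0.92862716, x=cosφ1·sinφ2-sinφ1·cosφ2·cosΔλ=-0.02739609; θ=atan2(y, x)=-91.6898° <0 so +360° → 268.3102° ≈ 268.3°
Leg 3: φ1=-0.2106578, φ2=0.9737035, Δφ=1.1843612, Δλ=2.0000199 rad; a=sin²(Δφ/2)+cosφ1·cosφ2·sin²(Δλ/2)=0.7008675515; c=2·atan2(√a, √(1-a))=1.984207109; dist=6371·c=12641.383 ≈ 12641.4 km; running total=35282.2 km
Leg 3 bearing: y=sinΔλ·cosφ2=0.51123937, x=cosφ1·sinφ2-sinφ1·cosφ2·cosΔλ=0.75976523; θ=atan2(y, x)=33.9363° ≈ 33.9°
Leg 4: φ1=0.9737035, φ2=-0.5578858, Δφ=-1.5315893, Δλ=1.3664183 rad; a=sin²(Δφ/2)+cosφ1·cosφ2·sin²(Δλ/2)=0.6704926364; c=2·atan2(√a, √(1-a))=1.918761111; dist=6371·c=12224.427 ≈ 12224.4 km; running total=47506.6 km
Leg 4 bearing: y=sinΔλ·cosφ2=0.83071935, x=cosφ1·sinφ2-sinφ1·cosφ2·cosΔλ=-0.44003909; θ=atan2(y, x)=117.9105° ≈ 117.9°
Leg 5: φ1=-0.5578858, φ2=0.7625291, Δφ=1.3204149, Δλ=-3.4072213 rad; a=sin²(Δφ/2)+cosφ1·cosφ2·sin²(Δλ/2)=0.9788091385; c=2·atan2(√a, √(1-a))=2.849412840; dist=6371·c=18153.609 ≈ 18153.6 km; running total=65660.2 km
Leg 5 bearing: y=sinΔλ·cosφ2=0.18982298, x=cosφ1·sinφ2-sinφ1·cosφ2·cosΔλ=0.21664365; θ=atan2(y, x)=41.2248° ≈ 41.2°
Leg 6: φ1=0.7625291, φ2=0.8983908, Δφ=0.1358617, Δλ=1.3820966 rad; a=sin²(Δφ/2)+cosφ1·cosφ2·sin²(Δλ/2)=0.1875606847; c=2·atan2(√a, √(1-a))=0.895820261; dist=6371·c=5707.271 ≈ 5707.3 km; running total=71367.5 km
Leg 6 bearing: y=sinΔλ·cosφ2=0.61181313, x=cosφ1·sinφ2-sinφ1·cosφ2·cosΔλ=0.48498597; θ=atan2(y, x)=51.5960° ≈ 51.6°
Leg 7: φ1=0.8983908, φ2=0.4406258, Δφ=-0.4577650, Δλ=0.9680207 rad; a=sin²(Δφ/2)+cosφ1·cosφ2·sin²(Δλ/2)=0.1734691100; c=2·atan2(√a, √(1-a))=0.859175906; dist=6371·c=5473.810 ≈ 5473.8 km; running total=76841.3 km
Leg 7 bearing: y=sinΔλ·cosφ2=0.74508320, x=cosφ1·sinφ2-sinφ1·cosφ2·cosΔλ=-0.13550401; θ=atan2(y, x)=100.3074° ≈ 100.3°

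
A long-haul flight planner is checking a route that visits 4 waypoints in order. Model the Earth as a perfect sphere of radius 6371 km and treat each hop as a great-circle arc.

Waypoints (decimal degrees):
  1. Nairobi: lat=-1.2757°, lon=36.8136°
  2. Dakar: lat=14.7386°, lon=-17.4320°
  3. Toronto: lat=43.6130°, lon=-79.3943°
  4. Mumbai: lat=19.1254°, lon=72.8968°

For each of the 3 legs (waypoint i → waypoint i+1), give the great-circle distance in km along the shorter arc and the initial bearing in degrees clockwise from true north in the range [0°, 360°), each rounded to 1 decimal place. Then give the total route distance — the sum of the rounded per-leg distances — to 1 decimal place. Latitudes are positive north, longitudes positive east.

Leg 1: φ1=-0.0222652, φ2=0.2572371, Δφ=0.2795023, Δλ=-0.9467643 rad; a=sin²(Δφ/2)+cosφ1·cosφ2·sin²(Δλ/2)=0.2203589699; c=2·atan2(√a, √(1-a))=0.977276835; dist=6371·c=6226.231 ≈ 6226.2 km; running total=6226.2 km
Leg 1 bearing: y=sinΔλ·cosφ2=-0.78482703, x=cosφ1·sinφ2-sinφ1·cosφ2·cosΔλ=0.26692717; θ=atan2(y, x)=-71.2163° <0 so +360° → 288.7837° ≈ 288.8°
Leg 2: φ1=0.2572371, φ2=0.7611904, Δφ=0.5039533, Δλ=-1.0814461 rad; a=sin²(Δφ/2)+cosφ1·cosφ2·sin²(Δλ/2)=0.2476925471; c=2·atan2(√a, √(1-a))=1.041860469; dist=6371·c=6637.693 ≈ 6637.7 km; running total=12863.9 km
Leg 2 bearing: y=sinΔλ·cosφ2=-0.63904384, x=cosφ1·sinφ2-sinφ1·cosφ2·cosΔλ=0.58050561; θ=atan2(y, x)=-47.7481° <0 so +360° → 312.2519° ≈ 312.3°
Leg 3: φ1=0.7611904, φ2=0.3338012, Δφ=-0.4273892, Δλ=2.6579811 rad; a=sin²(Δφ/2)+cosφ1·cosφ2·sin²(Δλ/2)=0.6898038620; c=2·atan2(√a, √(1-a))=1.960168572; dist=6371·c=12488.234 ≈ 12488.2 km; running total=25352.1 km
Leg 3 bearing: y=sinΔλ·cosφ2=0.43931445, x=cosφ1·sinφ2-sinφ1·cosφ2·cosΔλ=0.81418720; θ=atan2(y, x)=28.3502° ≈ 28.4°

Leg 1: dist=6226.2 km, bearing=288.8°
Leg 2: dist=6637.7 km, bearing=312.3°
Leg 3: dist=12488.2 km, bearing=28.4°
Total: 25352.1 km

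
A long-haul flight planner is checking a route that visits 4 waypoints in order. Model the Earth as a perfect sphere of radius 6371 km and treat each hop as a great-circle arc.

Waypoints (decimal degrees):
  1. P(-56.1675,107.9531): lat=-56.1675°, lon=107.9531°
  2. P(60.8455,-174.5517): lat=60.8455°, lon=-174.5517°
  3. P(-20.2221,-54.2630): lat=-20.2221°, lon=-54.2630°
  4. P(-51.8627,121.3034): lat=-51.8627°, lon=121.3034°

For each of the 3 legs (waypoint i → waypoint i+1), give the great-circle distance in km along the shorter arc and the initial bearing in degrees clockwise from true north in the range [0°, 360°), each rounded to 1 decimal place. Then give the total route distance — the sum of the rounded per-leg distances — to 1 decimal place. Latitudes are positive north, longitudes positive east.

Leg 1: φ1=-0.9803078, φ2=1.0619543, Δφ=2.0422621, Δλ=-4.9306389 rad; a=sin²(Δφ/2)+cosφ1·cosφ2·sin²(Δλ/2)=0.8333509337; c=2·atan2(√a, √(1-a))=2.300571211; dist=6371·c=14656.939 ≈ 14656.9 km; running total=14656.9 km
Leg 1 bearing: y=sinΔλ·cosφ2=0.47560967, x=cosφ1·sinφ2-sinφ1·cosφ2·cosΔλ=0.57385020; θ=atan2(y, x)=39.6521° ≈ 39.7°
Leg 2: φ1=1.0619543, φ2=-0.3529422, Δφ=-1.4148965, Δλ=2.0994339 rad; a=sin²(Δφ/2)+cosφ1·cosφ2·sin²(Δλ/2)=0.7662143684; c=2·atan2(√a, √(1-a))=2.132263549; dist=6371·c=13584.651 ≈ 13584.7 km; running total=28241.6 km
Leg 2 bearing: y=sinΔλ·cosφ2=0.81026900, x=cosφ1·sinφ2-sinφ1·cosφ2·cosΔλ=0.24491588; θ=atan2(y, x)=73.1818° ≈ 73.2°
Leg 3: φ1=-0.3529422, φ2=-0.9051749, Δφ=-0.5522326, Δλ=3.0642117 rad; a=sin²(Δφ/2)+cosφ1·cosφ2·sin²(Δλ/2)=0.6529375036; c=2·atan2(√a, √(1-a))=1.881653677; dist=6371·c=11988.016 ≈ 11988.0 km; running total=40229.6 km
Leg 3 bearing: y=sinΔλ·cosφ2=0.04773876, x=cosφ1·sinφ2-sinφ1·cosφ2·cosΔλ=-0.95087407; θ=atan2(y, x)=177.1259° ≈ 177.1°

Leg 1: dist=14656.9 km, bearing=39.7°
Leg 2: dist=13584.7 km, bearing=73.2°
Leg 3: dist=11988.0 km, bearing=177.1°
Total: 40229.6 km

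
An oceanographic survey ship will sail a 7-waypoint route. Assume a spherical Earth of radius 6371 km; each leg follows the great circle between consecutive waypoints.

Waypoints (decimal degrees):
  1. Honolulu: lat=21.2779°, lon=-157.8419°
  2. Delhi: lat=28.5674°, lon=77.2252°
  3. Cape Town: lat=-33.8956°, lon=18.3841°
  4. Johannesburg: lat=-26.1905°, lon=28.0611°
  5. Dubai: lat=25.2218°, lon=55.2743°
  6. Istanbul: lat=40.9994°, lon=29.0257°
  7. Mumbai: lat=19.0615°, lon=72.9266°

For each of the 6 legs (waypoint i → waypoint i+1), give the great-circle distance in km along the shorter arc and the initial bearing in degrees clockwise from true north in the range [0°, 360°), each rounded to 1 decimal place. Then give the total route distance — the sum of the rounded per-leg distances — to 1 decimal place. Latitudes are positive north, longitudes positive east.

Leg 1: dist=11916.0 km, bearing=311.1°
Leg 2: dist=9302.0 km, bearing=225.6°
Leg 3: dist=1264.3 km, bearing=49.9°
Leg 4: dist=6419.7 km, bearing=29.3°
Leg 5: dist=2989.4 km, bearing=312.4°
Leg 6: dist=4810.4 km, bearing=107.0°
Total: 36701.8 km

Leg 1: φ1=0.3713694, φ2=0.4985952, Δφ=0.1272258, Δλ=4.1026949 rad; a=sin²(Δφ/2)+cosφ1·cosφ2·sin²(Δλ/2)=0.6475446287; c=2·atan2(√a, √(1-a))=1.870345261; dist=6371·c=11915.970 ≈ 11916.0 km; running total=11916.0 km
Leg 1 bearing: y=sinΔλ·cosφ2=-0.72001399, x=cosφ1·sinφ2-sinφ1·cosφ2·cosΔλ=0.62809409; θ=atan2(y, x)=-48.9006° <0 so +360° → 311.0994° ≈ 311.1°
Leg 2: φ1=0.4985952, φ2=-0.5915898, Δφ=-1.0901850, Δλ=-1.0269709 rad; a=sin²(Δφ/2)+cosφ1·cosφ2·sin²(Δλ/2)=0.4447422442; c=2·atan2(√a, √(1-a))=1.460054603; dist=6371·c=9302.008 ≈ 9302.0 km; running total=21218.0 km
Leg 2 bearing: y=sinΔλ·cosφ2=-0.71030774, x=cosφ1·sinφ2-sinφ1·cosφ2·cosΔλ=-0.69516130; θ=atan2(y, x)=-134.3826° <0 so +360° → 225.6174° ≈ 225.6°
Leg 3: φ1=-0.5915898, φ2=-0.4571105, Δφ=0.1344794, Δλ=0.1688955 rad; a=sin²(Δφ/2)+cosφ1·cosφ2·sin²(Δλ/2)=0.0098134819; c=2·atan2(√a, √(1-a))=0.198451530; dist=6371·c=1264.335 ≈ 1264.3 km; running total=22482.3 km
Leg 3 bearing: y=sinΔλ·cosφ2=0.15083576, x=cosφ1·sinφ2-sinφ1·cosφ2·cosΔλ=0.12695386; θ=atan2(y, x)=49.9137° ≈ 49.9°
Leg 4: φ1=-0.4571105, φ2=0.4402035, Δφ=0.8973139, Δλ=0.4749599 rad; a=sin²(Δφ/2)+cosφ1·cosφ2·sin²(Δλ/2)=0.2330718827; c=2·atan2(√a, √(1-a))=1.007641806; dist=6371·c=6419.686 ≈ 6419.7 km; running total=28902.0 km
Leg 4 bearing: y=sinΔλ·cosφ2=0.41370585, x=cosφ1·sinφ2-sinφ1·cosφ2·cosΔλ=0.73745847; θ=atan2(y, x)=29.2919° ≈ 29.3°
Leg 5: φ1=0.4402035, φ2=0.7155745, Δφ=0.2753711, Δλ=-0.4581245 rad; a=sin²(Δφ/2)+cosφ1·cosφ2·sin²(Δλ/2)=0.0540399957; c=2·atan2(√a, √(1-a))=0.469222786; dist=6371·c=2989.418 ≈ 2989.4 km; running total=31891.4 km
Leg 5 bearing: y=sinΔλ·cosφ2=-0.33378601, x=cosφ1·sinφ2-sinφ1·cosφ2·cosΔλ=0.30506655; θ=atan2(y, x)=-47.5740° <0 so +360° → 312.4260° ≈ 312.4°
Leg 6: φ1=0.7155745, φ2=0.3326859, Δφ=-0.3828886, Δλ=0.7662152 rad; a=sin²(Δφ/2)+cosφ1·cosφ2·sin²(Δλ/2)=0.1358794558; c=2·atan2(√a, √(1-a))=0.755044440; dist=6371·c=4810.388 ≈ 4810.4 km; running total=36701.8 km
Leg 6 bearing: y=sinΔλ·cosφ2=0.65539231, x=cosφ1·sinφ2-sinφ1·cosφ2·cosΔλ=-0.20031433; θ=atan2(y, x)=106.9953° ≈ 107.0°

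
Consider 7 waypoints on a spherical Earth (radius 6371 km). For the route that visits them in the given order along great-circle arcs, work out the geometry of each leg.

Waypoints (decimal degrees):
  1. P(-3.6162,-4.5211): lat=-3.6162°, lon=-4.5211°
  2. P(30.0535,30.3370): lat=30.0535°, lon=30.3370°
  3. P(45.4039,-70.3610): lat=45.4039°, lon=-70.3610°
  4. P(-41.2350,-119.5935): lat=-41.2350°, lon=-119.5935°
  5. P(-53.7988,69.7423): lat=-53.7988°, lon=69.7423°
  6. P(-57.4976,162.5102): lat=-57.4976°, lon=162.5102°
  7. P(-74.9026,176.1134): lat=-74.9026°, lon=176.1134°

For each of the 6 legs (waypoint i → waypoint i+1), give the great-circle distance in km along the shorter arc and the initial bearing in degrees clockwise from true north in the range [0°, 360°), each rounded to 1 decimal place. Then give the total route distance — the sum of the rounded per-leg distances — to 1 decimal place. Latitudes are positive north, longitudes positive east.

Leg 1: dist=5267.4 km, bearing=42.3°
Leg 2: dist=8438.5 km, bearing=314.7°
Leg 3: dist=10803.4 km, bearing=215.0°
Leg 4: dist=9410.2 km, bearing=185.5°
Leg 5: dist=5370.7 km, bearing=134.0°
Leg 6: dist=2017.3 km, bearing=168.7°
Total: 41307.5 km

Leg 1: φ1=-0.0631146, φ2=0.5245325, Δφ=0.5876471, Δλ=0.6083886 rad; a=sin²(Δφ/2)+cosφ1·cosφ2·sin²(Δλ/2)=0.1613751957; c=2·atan2(√a, √(1-a))=0.826778352; dist=6371·c=5267.405 ≈ 5267.4 km; running total=5267.4 km
Leg 1 bearing: y=sinΔλ·cosφ2=0.49470625, x=cosφ1·sinφ2-sinφ1·cosφ2·cosΔλ=0.54460875; θ=atan2(y, x)=42.2511° ≈ 42.3°
Leg 2: φ1=0.5245325, φ2=0.7924475, Δφ=0.2679150, Δλ=-1.7575117 rad; a=sin²(Δφ/2)+cosφ1·cosφ2·sin²(Δλ/2)=0.3780992331; c=2·atan2(√a, √(1-a))=1.324512581; dist=6371·c=8438.470 ≈ 8438.5 km; running total=13705.9 km
Leg 2 bearing: y=sinΔλ·cosφ2=-0.68990150, x=cosφ1·sinφ2-sinφ1·cosφ2·cosΔλ=0.68161333; θ=atan2(y, x)=-45.3462° <0 so +360° → 314.6538° ≈ 314.7°
Leg 3: φ1=0.7924475, φ2=-0.7196865, Δφ=-1.5121341, Δλ=-0.8592692 rad; a=sin²(Δφ/2)+cosφ1·cosφ2·sin²(Δλ/2)=0.5622945365; c=2·atan2(√a, √(1-a))=1.695709993; dist=6371·c=10803.368 ≈ 10803.4 km; running total=24509.3 km
Leg 3 bearing: y=sinΔλ·cosφ2=-0.56954830, x=cosφ1·sinφ2-sinφ1·cosφ2·cosΔλ=-0.81246064; θ=atan2(y, x)=-144.9689° <0 so +360° → 215.0311° ≈ 215.0°
Leg 4: φ1=-0.7196865, φ2=-0.9389662, Δφ=-0.2192797, Δλ=3.3045331 rad; a=sin²(Δφ/2)+cosφ1·cosφ2·sin²(Δλ/2)=0.4531867781; c=2·atan2(√a, √(1-a))=1.477032554; dist=6371·c=9410.174 ≈ 9410.2 km; running total=33919.5 km
Leg 4 bearing: y=sinΔλ·cosφ2=-0.09581103, x=cosφ1·sinφ2-sinφ1·cosφ2·cosΔλ=-0.99098655; θ=atan2(y, x)=-174.4777° <0 so +360° → 185.5223° ≈ 185.5°
Leg 5: φ1=-0.9389662, φ2=-1.0035224, Δφ=-0.0645562, Δλ=1.6191053 rad; a=sin²(Δφ/2)+cosφ1·cosφ2·sin²(Δλ/2)=0.1673853226; c=2·atan2(√a, √(1-a))=0.842995368; dist=6371·c=5370.723 ≈ 5370.7 km; running total=39290.2 km
Leg 5 bearing: y=sinΔλ·cosφ2=0.53670805, x=cosφ1·sinφ2-sinφ1·cosφ2·cosΔλ=-0.51905141; θ=atan2(y, x)=134.0419° ≈ 134.0°
Leg 6: φ1=-1.0035224, φ2=-1.3072970, Δφ=-0.3037746, Δλ=0.2374206 rad; a=sin²(Δφ/2)+cosφ1·cosφ2·sin²(Δλ/2)=0.0248558987; c=2·atan2(√a, √(1-a))=0.316636143; dist=6371·c=2017.289 ≈ 2017.3 km; running total=41307.5 km
Leg 6 bearing: y=sinΔλ·cosφ2=0.06125942, x=cosφ1·sinφ2-sinφ1·cosφ2·cosΔλ=-0.30528612; θ=atan2(y, x)=168.6536° ≈ 168.7°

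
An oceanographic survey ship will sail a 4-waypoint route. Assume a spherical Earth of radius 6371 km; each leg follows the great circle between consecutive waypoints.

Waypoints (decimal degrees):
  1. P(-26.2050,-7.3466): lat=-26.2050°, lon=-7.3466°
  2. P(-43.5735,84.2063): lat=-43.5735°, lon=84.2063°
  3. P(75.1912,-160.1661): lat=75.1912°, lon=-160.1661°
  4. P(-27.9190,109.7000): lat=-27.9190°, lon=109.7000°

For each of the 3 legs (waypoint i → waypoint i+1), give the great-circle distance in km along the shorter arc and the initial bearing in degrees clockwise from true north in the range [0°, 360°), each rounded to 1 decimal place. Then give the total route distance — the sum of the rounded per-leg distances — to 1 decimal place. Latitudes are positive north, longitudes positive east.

Leg 1: dist=8154.6 km, bearing=130.9°
Leg 2: dist=15376.8 km, bearing=20.3°
Leg 3: dist=13004.1 km, bearing=262.4°
Total: 36535.5 km

Leg 1: φ1=-0.4573635, φ2=-0.7605010, Δφ=-0.3031375, Δλ=1.5978995 rad; a=sin²(Δφ/2)+cosφ1·cosφ2·sin²(Δλ/2)=0.3566192770; c=2·atan2(√a, √(1-a))=1.279951737; dist=6371·c=8154.573 ≈ 8154.6 km; running total=8154.6 km
Leg 1 bearing: y=sinΔλ·cosφ2=0.72422466, x=cosφ1·sinφ2-sinφ1·cosφ2·cosΔλ=-0.62710965; θ=atan2(y, x)=130.8894° ≈ 130.9°
Leg 2: φ1=-0.7605010, φ2=1.3123340, Δφ=2.0728351, Δλ=-4.2651030 rad; a=sin²(Δφ/2)+cosφ1·cosφ2·sin²(Δλ/2)=0.8732407786; c=2·atan2(√a, √(1-a))=2.413554942; dist=6371·c=15376.759 ≈ 15376.8 km; running total=23531.4 km
Leg 2 bearing: y=sinΔλ·cosφ2=0.23044998, x=cosφ1·sinφ2-sinφ1·cosφ2·cosΔλ=0.62422599; θ=atan2(y, x)=20.2630° ≈ 20.3°
Leg 3: φ1=1.3123340, φ2=-0.4872785, Δφ=-1.7996125, Δλ=4.7100520 rad; a=sin²(Δφ/2)+cosφ1·cosφ2·sin²(Δλ/2)=0.7265991166; c=2·atan2(√a, √(1-a))=2.041146245; dist=6371·c=13004.143 ≈ 13004.1 km; running total=36535.5 km
Leg 3 bearing: y=sinΔλ·cosφ2=-0.88360800, x=cosφ1·sinφ2-sinφ1·cosφ2·cosΔλ=-0.11767867; θ=atan2(y, x)=-97.5860° <0 so +360° → 262.4140° ≈ 262.4°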